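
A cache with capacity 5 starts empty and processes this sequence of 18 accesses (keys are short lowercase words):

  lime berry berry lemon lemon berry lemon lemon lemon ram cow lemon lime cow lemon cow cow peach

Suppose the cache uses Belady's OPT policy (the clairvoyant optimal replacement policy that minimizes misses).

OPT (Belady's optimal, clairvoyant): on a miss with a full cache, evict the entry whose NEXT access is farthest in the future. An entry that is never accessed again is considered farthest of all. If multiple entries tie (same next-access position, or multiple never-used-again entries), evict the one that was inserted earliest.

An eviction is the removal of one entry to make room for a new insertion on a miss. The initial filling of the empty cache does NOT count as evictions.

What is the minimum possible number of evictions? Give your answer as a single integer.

Answer: 1

Derivation:
OPT (Belady) simulation (capacity=5):
  1. access lime: MISS. Cache: [lime]
  2. access berry: MISS. Cache: [lime berry]
  3. access berry: HIT. Next use of berry: step 6. Cache: [lime berry]
  4. access lemon: MISS. Cache: [lime berry lemon]
  5. access lemon: HIT. Next use of lemon: step 7. Cache: [lime berry lemon]
  6. access berry: HIT. Next use of berry: never. Cache: [lime berry lemon]
  7. access lemon: HIT. Next use of lemon: step 8. Cache: [lime berry lemon]
  8. access lemon: HIT. Next use of lemon: step 9. Cache: [lime berry lemon]
  9. access lemon: HIT. Next use of lemon: step 12. Cache: [lime berry lemon]
  10. access ram: MISS. Cache: [lime berry lemon ram]
  11. access cow: MISS. Cache: [lime berry lemon ram cow]
  12. access lemon: HIT. Next use of lemon: step 15. Cache: [lime berry lemon ram cow]
  13. access lime: HIT. Next use of lime: never. Cache: [lime berry lemon ram cow]
  14. access cow: HIT. Next use of cow: step 16. Cache: [lime berry lemon ram cow]
  15. access lemon: HIT. Next use of lemon: never. Cache: [lime berry lemon ram cow]
  16. access cow: HIT. Next use of cow: step 17. Cache: [lime berry lemon ram cow]
  17. access cow: HIT. Next use of cow: never. Cache: [lime berry lemon ram cow]
  18. access peach: MISS, evict lime (next use: never). Cache: [berry lemon ram cow peach]
Total: 12 hits, 6 misses, 1 evictions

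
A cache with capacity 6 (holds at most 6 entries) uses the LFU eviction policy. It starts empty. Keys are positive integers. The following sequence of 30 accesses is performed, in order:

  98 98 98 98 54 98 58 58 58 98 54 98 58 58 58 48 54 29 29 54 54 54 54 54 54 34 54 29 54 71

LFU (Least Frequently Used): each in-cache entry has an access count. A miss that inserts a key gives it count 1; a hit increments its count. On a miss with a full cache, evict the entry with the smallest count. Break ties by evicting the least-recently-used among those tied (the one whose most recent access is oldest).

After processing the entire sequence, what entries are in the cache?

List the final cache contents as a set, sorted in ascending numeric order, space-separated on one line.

LFU simulation (capacity=6):
  1. access 98: MISS. Cache: [98(c=1)]
  2. access 98: HIT, count now 2. Cache: [98(c=2)]
  3. access 98: HIT, count now 3. Cache: [98(c=3)]
  4. access 98: HIT, count now 4. Cache: [98(c=4)]
  5. access 54: MISS. Cache: [54(c=1) 98(c=4)]
  6. access 98: HIT, count now 5. Cache: [54(c=1) 98(c=5)]
  7. access 58: MISS. Cache: [54(c=1) 58(c=1) 98(c=5)]
  8. access 58: HIT, count now 2. Cache: [54(c=1) 58(c=2) 98(c=5)]
  9. access 58: HIT, count now 3. Cache: [54(c=1) 58(c=3) 98(c=5)]
  10. access 98: HIT, count now 6. Cache: [54(c=1) 58(c=3) 98(c=6)]
  11. access 54: HIT, count now 2. Cache: [54(c=2) 58(c=3) 98(c=6)]
  12. access 98: HIT, count now 7. Cache: [54(c=2) 58(c=3) 98(c=7)]
  13. access 58: HIT, count now 4. Cache: [54(c=2) 58(c=4) 98(c=7)]
  14. access 58: HIT, count now 5. Cache: [54(c=2) 58(c=5) 98(c=7)]
  15. access 58: HIT, count now 6. Cache: [54(c=2) 58(c=6) 98(c=7)]
  16. access 48: MISS. Cache: [48(c=1) 54(c=2) 58(c=6) 98(c=7)]
  17. access 54: HIT, count now 3. Cache: [48(c=1) 54(c=3) 58(c=6) 98(c=7)]
  18. access 29: MISS. Cache: [48(c=1) 29(c=1) 54(c=3) 58(c=6) 98(c=7)]
  19. access 29: HIT, count now 2. Cache: [48(c=1) 29(c=2) 54(c=3) 58(c=6) 98(c=7)]
  20. access 54: HIT, count now 4. Cache: [48(c=1) 29(c=2) 54(c=4) 58(c=6) 98(c=7)]
  21. access 54: HIT, count now 5. Cache: [48(c=1) 29(c=2) 54(c=5) 58(c=6) 98(c=7)]
  22. access 54: HIT, count now 6. Cache: [48(c=1) 29(c=2) 58(c=6) 54(c=6) 98(c=7)]
  23. access 54: HIT, count now 7. Cache: [48(c=1) 29(c=2) 58(c=6) 98(c=7) 54(c=7)]
  24. access 54: HIT, count now 8. Cache: [48(c=1) 29(c=2) 58(c=6) 98(c=7) 54(c=8)]
  25. access 54: HIT, count now 9. Cache: [48(c=1) 29(c=2) 58(c=6) 98(c=7) 54(c=9)]
  26. access 34: MISS. Cache: [48(c=1) 34(c=1) 29(c=2) 58(c=6) 98(c=7) 54(c=9)]
  27. access 54: HIT, count now 10. Cache: [48(c=1) 34(c=1) 29(c=2) 58(c=6) 98(c=7) 54(c=10)]
  28. access 29: HIT, count now 3. Cache: [48(c=1) 34(c=1) 29(c=3) 58(c=6) 98(c=7) 54(c=10)]
  29. access 54: HIT, count now 11. Cache: [48(c=1) 34(c=1) 29(c=3) 58(c=6) 98(c=7) 54(c=11)]
  30. access 71: MISS, evict 48(c=1). Cache: [34(c=1) 71(c=1) 29(c=3) 58(c=6) 98(c=7) 54(c=11)]
Total: 23 hits, 7 misses, 1 evictions

Answer: 29 34 54 58 71 98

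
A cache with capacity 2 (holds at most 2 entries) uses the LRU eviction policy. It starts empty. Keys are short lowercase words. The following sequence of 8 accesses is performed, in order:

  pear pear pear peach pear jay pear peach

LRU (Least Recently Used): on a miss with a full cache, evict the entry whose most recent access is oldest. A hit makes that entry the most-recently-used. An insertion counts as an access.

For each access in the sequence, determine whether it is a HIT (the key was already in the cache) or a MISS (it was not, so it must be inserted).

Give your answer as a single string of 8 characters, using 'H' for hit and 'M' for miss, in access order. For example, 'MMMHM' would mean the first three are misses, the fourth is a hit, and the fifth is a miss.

Answer: MHHMHMHM

Derivation:
LRU simulation (capacity=2):
  1. access pear: MISS. Cache (LRU->MRU): [pear]
  2. access pear: HIT. Cache (LRU->MRU): [pear]
  3. access pear: HIT. Cache (LRU->MRU): [pear]
  4. access peach: MISS. Cache (LRU->MRU): [pear peach]
  5. access pear: HIT. Cache (LRU->MRU): [peach pear]
  6. access jay: MISS, evict peach. Cache (LRU->MRU): [pear jay]
  7. access pear: HIT. Cache (LRU->MRU): [jay pear]
  8. access peach: MISS, evict jay. Cache (LRU->MRU): [pear peach]
Total: 4 hits, 4 misses, 2 evictions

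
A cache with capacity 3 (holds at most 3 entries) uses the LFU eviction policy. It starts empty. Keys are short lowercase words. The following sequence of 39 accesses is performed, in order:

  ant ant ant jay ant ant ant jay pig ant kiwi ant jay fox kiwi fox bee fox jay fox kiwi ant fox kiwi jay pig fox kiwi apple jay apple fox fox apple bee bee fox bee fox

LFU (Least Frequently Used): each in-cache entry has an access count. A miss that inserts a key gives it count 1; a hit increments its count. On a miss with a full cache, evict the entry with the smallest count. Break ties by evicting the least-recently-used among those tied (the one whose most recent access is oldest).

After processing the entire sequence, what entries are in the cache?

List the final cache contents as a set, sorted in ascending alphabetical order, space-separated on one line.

LFU simulation (capacity=3):
  1. access ant: MISS. Cache: [ant(c=1)]
  2. access ant: HIT, count now 2. Cache: [ant(c=2)]
  3. access ant: HIT, count now 3. Cache: [ant(c=3)]
  4. access jay: MISS. Cache: [jay(c=1) ant(c=3)]
  5. access ant: HIT, count now 4. Cache: [jay(c=1) ant(c=4)]
  6. access ant: HIT, count now 5. Cache: [jay(c=1) ant(c=5)]
  7. access ant: HIT, count now 6. Cache: [jay(c=1) ant(c=6)]
  8. access jay: HIT, count now 2. Cache: [jay(c=2) ant(c=6)]
  9. access pig: MISS. Cache: [pig(c=1) jay(c=2) ant(c=6)]
  10. access ant: HIT, count now 7. Cache: [pig(c=1) jay(c=2) ant(c=7)]
  11. access kiwi: MISS, evict pig(c=1). Cache: [kiwi(c=1) jay(c=2) ant(c=7)]
  12. access ant: HIT, count now 8. Cache: [kiwi(c=1) jay(c=2) ant(c=8)]
  13. access jay: HIT, count now 3. Cache: [kiwi(c=1) jay(c=3) ant(c=8)]
  14. access fox: MISS, evict kiwi(c=1). Cache: [fox(c=1) jay(c=3) ant(c=8)]
  15. access kiwi: MISS, evict fox(c=1). Cache: [kiwi(c=1) jay(c=3) ant(c=8)]
  16. access fox: MISS, evict kiwi(c=1). Cache: [fox(c=1) jay(c=3) ant(c=8)]
  17. access bee: MISS, evict fox(c=1). Cache: [bee(c=1) jay(c=3) ant(c=8)]
  18. access fox: MISS, evict bee(c=1). Cache: [fox(c=1) jay(c=3) ant(c=8)]
  19. access jay: HIT, count now 4. Cache: [fox(c=1) jay(c=4) ant(c=8)]
  20. access fox: HIT, count now 2. Cache: [fox(c=2) jay(c=4) ant(c=8)]
  21. access kiwi: MISS, evict fox(c=2). Cache: [kiwi(c=1) jay(c=4) ant(c=8)]
  22. access ant: HIT, count now 9. Cache: [kiwi(c=1) jay(c=4) ant(c=9)]
  23. access fox: MISS, evict kiwi(c=1). Cache: [fox(c=1) jay(c=4) ant(c=9)]
  24. access kiwi: MISS, evict fox(c=1). Cache: [kiwi(c=1) jay(c=4) ant(c=9)]
  25. access jay: HIT, count now 5. Cache: [kiwi(c=1) jay(c=5) ant(c=9)]
  26. access pig: MISS, evict kiwi(c=1). Cache: [pig(c=1) jay(c=5) ant(c=9)]
  27. access fox: MISS, evict pig(c=1). Cache: [fox(c=1) jay(c=5) ant(c=9)]
  28. access kiwi: MISS, evict fox(c=1). Cache: [kiwi(c=1) jay(c=5) ant(c=9)]
  29. access apple: MISS, evict kiwi(c=1). Cache: [apple(c=1) jay(c=5) ant(c=9)]
  30. access jay: HIT, count now 6. Cache: [apple(c=1) jay(c=6) ant(c=9)]
  31. access apple: HIT, count now 2. Cache: [apple(c=2) jay(c=6) ant(c=9)]
  32. access fox: MISS, evict apple(c=2). Cache: [fox(c=1) jay(c=6) ant(c=9)]
  33. access fox: HIT, count now 2. Cache: [fox(c=2) jay(c=6) ant(c=9)]
  34. access apple: MISS, evict fox(c=2). Cache: [apple(c=1) jay(c=6) ant(c=9)]
  35. access bee: MISS, evict apple(c=1). Cache: [bee(c=1) jay(c=6) ant(c=9)]
  36. access bee: HIT, count now 2. Cache: [bee(c=2) jay(c=6) ant(c=9)]
  37. access fox: MISS, evict bee(c=2). Cache: [fox(c=1) jay(c=6) ant(c=9)]
  38. access bee: MISS, evict fox(c=1). Cache: [bee(c=1) jay(c=6) ant(c=9)]
  39. access fox: MISS, evict bee(c=1). Cache: [fox(c=1) jay(c=6) ant(c=9)]
Total: 17 hits, 22 misses, 19 evictions

Answer: ant fox jay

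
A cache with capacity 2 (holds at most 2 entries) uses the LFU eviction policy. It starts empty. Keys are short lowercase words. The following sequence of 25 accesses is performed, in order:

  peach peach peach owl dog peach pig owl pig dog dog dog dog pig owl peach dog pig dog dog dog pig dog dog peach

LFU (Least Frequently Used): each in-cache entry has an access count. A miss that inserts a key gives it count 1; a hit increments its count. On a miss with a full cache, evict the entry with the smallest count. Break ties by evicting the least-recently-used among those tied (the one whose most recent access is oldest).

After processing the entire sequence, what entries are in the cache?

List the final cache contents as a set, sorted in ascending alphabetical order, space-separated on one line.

LFU simulation (capacity=2):
  1. access peach: MISS. Cache: [peach(c=1)]
  2. access peach: HIT, count now 2. Cache: [peach(c=2)]
  3. access peach: HIT, count now 3. Cache: [peach(c=3)]
  4. access owl: MISS. Cache: [owl(c=1) peach(c=3)]
  5. access dog: MISS, evict owl(c=1). Cache: [dog(c=1) peach(c=3)]
  6. access peach: HIT, count now 4. Cache: [dog(c=1) peach(c=4)]
  7. access pig: MISS, evict dog(c=1). Cache: [pig(c=1) peach(c=4)]
  8. access owl: MISS, evict pig(c=1). Cache: [owl(c=1) peach(c=4)]
  9. access pig: MISS, evict owl(c=1). Cache: [pig(c=1) peach(c=4)]
  10. access dog: MISS, evict pig(c=1). Cache: [dog(c=1) peach(c=4)]
  11. access dog: HIT, count now 2. Cache: [dog(c=2) peach(c=4)]
  12. access dog: HIT, count now 3. Cache: [dog(c=3) peach(c=4)]
  13. access dog: HIT, count now 4. Cache: [peach(c=4) dog(c=4)]
  14. access pig: MISS, evict peach(c=4). Cache: [pig(c=1) dog(c=4)]
  15. access owl: MISS, evict pig(c=1). Cache: [owl(c=1) dog(c=4)]
  16. access peach: MISS, evict owl(c=1). Cache: [peach(c=1) dog(c=4)]
  17. access dog: HIT, count now 5. Cache: [peach(c=1) dog(c=5)]
  18. access pig: MISS, evict peach(c=1). Cache: [pig(c=1) dog(c=5)]
  19. access dog: HIT, count now 6. Cache: [pig(c=1) dog(c=6)]
  20. access dog: HIT, count now 7. Cache: [pig(c=1) dog(c=7)]
  21. access dog: HIT, count now 8. Cache: [pig(c=1) dog(c=8)]
  22. access pig: HIT, count now 2. Cache: [pig(c=2) dog(c=8)]
  23. access dog: HIT, count now 9. Cache: [pig(c=2) dog(c=9)]
  24. access dog: HIT, count now 10. Cache: [pig(c=2) dog(c=10)]
  25. access peach: MISS, evict pig(c=2). Cache: [peach(c=1) dog(c=10)]
Total: 13 hits, 12 misses, 10 evictions

Answer: dog peach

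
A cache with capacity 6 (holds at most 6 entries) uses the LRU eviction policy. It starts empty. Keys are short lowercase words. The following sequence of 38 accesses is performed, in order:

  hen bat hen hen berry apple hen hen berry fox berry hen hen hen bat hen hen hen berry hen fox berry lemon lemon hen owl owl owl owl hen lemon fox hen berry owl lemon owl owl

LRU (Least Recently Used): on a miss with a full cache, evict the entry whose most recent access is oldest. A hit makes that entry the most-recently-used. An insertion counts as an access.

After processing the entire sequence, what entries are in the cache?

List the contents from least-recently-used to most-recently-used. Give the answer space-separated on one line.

LRU simulation (capacity=6):
  1. access hen: MISS. Cache (LRU->MRU): [hen]
  2. access bat: MISS. Cache (LRU->MRU): [hen bat]
  3. access hen: HIT. Cache (LRU->MRU): [bat hen]
  4. access hen: HIT. Cache (LRU->MRU): [bat hen]
  5. access berry: MISS. Cache (LRU->MRU): [bat hen berry]
  6. access apple: MISS. Cache (LRU->MRU): [bat hen berry apple]
  7. access hen: HIT. Cache (LRU->MRU): [bat berry apple hen]
  8. access hen: HIT. Cache (LRU->MRU): [bat berry apple hen]
  9. access berry: HIT. Cache (LRU->MRU): [bat apple hen berry]
  10. access fox: MISS. Cache (LRU->MRU): [bat apple hen berry fox]
  11. access berry: HIT. Cache (LRU->MRU): [bat apple hen fox berry]
  12. access hen: HIT. Cache (LRU->MRU): [bat apple fox berry hen]
  13. access hen: HIT. Cache (LRU->MRU): [bat apple fox berry hen]
  14. access hen: HIT. Cache (LRU->MRU): [bat apple fox berry hen]
  15. access bat: HIT. Cache (LRU->MRU): [apple fox berry hen bat]
  16. access hen: HIT. Cache (LRU->MRU): [apple fox berry bat hen]
  17. access hen: HIT. Cache (LRU->MRU): [apple fox berry bat hen]
  18. access hen: HIT. Cache (LRU->MRU): [apple fox berry bat hen]
  19. access berry: HIT. Cache (LRU->MRU): [apple fox bat hen berry]
  20. access hen: HIT. Cache (LRU->MRU): [apple fox bat berry hen]
  21. access fox: HIT. Cache (LRU->MRU): [apple bat berry hen fox]
  22. access berry: HIT. Cache (LRU->MRU): [apple bat hen fox berry]
  23. access lemon: MISS. Cache (LRU->MRU): [apple bat hen fox berry lemon]
  24. access lemon: HIT. Cache (LRU->MRU): [apple bat hen fox berry lemon]
  25. access hen: HIT. Cache (LRU->MRU): [apple bat fox berry lemon hen]
  26. access owl: MISS, evict apple. Cache (LRU->MRU): [bat fox berry lemon hen owl]
  27. access owl: HIT. Cache (LRU->MRU): [bat fox berry lemon hen owl]
  28. access owl: HIT. Cache (LRU->MRU): [bat fox berry lemon hen owl]
  29. access owl: HIT. Cache (LRU->MRU): [bat fox berry lemon hen owl]
  30. access hen: HIT. Cache (LRU->MRU): [bat fox berry lemon owl hen]
  31. access lemon: HIT. Cache (LRU->MRU): [bat fox berry owl hen lemon]
  32. access fox: HIT. Cache (LRU->MRU): [bat berry owl hen lemon fox]
  33. access hen: HIT. Cache (LRU->MRU): [bat berry owl lemon fox hen]
  34. access berry: HIT. Cache (LRU->MRU): [bat owl lemon fox hen berry]
  35. access owl: HIT. Cache (LRU->MRU): [bat lemon fox hen berry owl]
  36. access lemon: HIT. Cache (LRU->MRU): [bat fox hen berry owl lemon]
  37. access owl: HIT. Cache (LRU->MRU): [bat fox hen berry lemon owl]
  38. access owl: HIT. Cache (LRU->MRU): [bat fox hen berry lemon owl]
Total: 31 hits, 7 misses, 1 evictions

Answer: bat fox hen berry lemon owl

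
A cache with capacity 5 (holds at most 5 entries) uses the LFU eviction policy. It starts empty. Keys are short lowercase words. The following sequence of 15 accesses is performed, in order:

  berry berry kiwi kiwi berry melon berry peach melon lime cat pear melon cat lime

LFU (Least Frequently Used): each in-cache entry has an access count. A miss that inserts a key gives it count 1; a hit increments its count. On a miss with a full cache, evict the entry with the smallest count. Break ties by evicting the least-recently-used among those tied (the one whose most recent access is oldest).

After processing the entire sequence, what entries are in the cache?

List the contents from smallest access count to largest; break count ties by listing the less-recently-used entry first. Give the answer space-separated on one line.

Answer: lime kiwi cat melon berry

Derivation:
LFU simulation (capacity=5):
  1. access berry: MISS. Cache: [berry(c=1)]
  2. access berry: HIT, count now 2. Cache: [berry(c=2)]
  3. access kiwi: MISS. Cache: [kiwi(c=1) berry(c=2)]
  4. access kiwi: HIT, count now 2. Cache: [berry(c=2) kiwi(c=2)]
  5. access berry: HIT, count now 3. Cache: [kiwi(c=2) berry(c=3)]
  6. access melon: MISS. Cache: [melon(c=1) kiwi(c=2) berry(c=3)]
  7. access berry: HIT, count now 4. Cache: [melon(c=1) kiwi(c=2) berry(c=4)]
  8. access peach: MISS. Cache: [melon(c=1) peach(c=1) kiwi(c=2) berry(c=4)]
  9. access melon: HIT, count now 2. Cache: [peach(c=1) kiwi(c=2) melon(c=2) berry(c=4)]
  10. access lime: MISS. Cache: [peach(c=1) lime(c=1) kiwi(c=2) melon(c=2) berry(c=4)]
  11. access cat: MISS, evict peach(c=1). Cache: [lime(c=1) cat(c=1) kiwi(c=2) melon(c=2) berry(c=4)]
  12. access pear: MISS, evict lime(c=1). Cache: [cat(c=1) pear(c=1) kiwi(c=2) melon(c=2) berry(c=4)]
  13. access melon: HIT, count now 3. Cache: [cat(c=1) pear(c=1) kiwi(c=2) melon(c=3) berry(c=4)]
  14. access cat: HIT, count now 2. Cache: [pear(c=1) kiwi(c=2) cat(c=2) melon(c=3) berry(c=4)]
  15. access lime: MISS, evict pear(c=1). Cache: [lime(c=1) kiwi(c=2) cat(c=2) melon(c=3) berry(c=4)]
Total: 7 hits, 8 misses, 3 evictions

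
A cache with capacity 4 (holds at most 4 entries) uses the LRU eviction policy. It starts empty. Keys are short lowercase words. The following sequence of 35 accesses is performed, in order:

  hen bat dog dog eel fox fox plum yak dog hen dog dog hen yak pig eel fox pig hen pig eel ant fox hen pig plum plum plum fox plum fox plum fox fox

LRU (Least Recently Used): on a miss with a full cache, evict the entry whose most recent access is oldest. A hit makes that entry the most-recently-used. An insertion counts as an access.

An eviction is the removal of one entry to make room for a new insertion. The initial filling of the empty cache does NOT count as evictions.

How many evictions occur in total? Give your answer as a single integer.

Answer: 14

Derivation:
LRU simulation (capacity=4):
  1. access hen: MISS. Cache (LRU->MRU): [hen]
  2. access bat: MISS. Cache (LRU->MRU): [hen bat]
  3. access dog: MISS. Cache (LRU->MRU): [hen bat dog]
  4. access dog: HIT. Cache (LRU->MRU): [hen bat dog]
  5. access eel: MISS. Cache (LRU->MRU): [hen bat dog eel]
  6. access fox: MISS, evict hen. Cache (LRU->MRU): [bat dog eel fox]
  7. access fox: HIT. Cache (LRU->MRU): [bat dog eel fox]
  8. access plum: MISS, evict bat. Cache (LRU->MRU): [dog eel fox plum]
  9. access yak: MISS, evict dog. Cache (LRU->MRU): [eel fox plum yak]
  10. access dog: MISS, evict eel. Cache (LRU->MRU): [fox plum yak dog]
  11. access hen: MISS, evict fox. Cache (LRU->MRU): [plum yak dog hen]
  12. access dog: HIT. Cache (LRU->MRU): [plum yak hen dog]
  13. access dog: HIT. Cache (LRU->MRU): [plum yak hen dog]
  14. access hen: HIT. Cache (LRU->MRU): [plum yak dog hen]
  15. access yak: HIT. Cache (LRU->MRU): [plum dog hen yak]
  16. access pig: MISS, evict plum. Cache (LRU->MRU): [dog hen yak pig]
  17. access eel: MISS, evict dog. Cache (LRU->MRU): [hen yak pig eel]
  18. access fox: MISS, evict hen. Cache (LRU->MRU): [yak pig eel fox]
  19. access pig: HIT. Cache (LRU->MRU): [yak eel fox pig]
  20. access hen: MISS, evict yak. Cache (LRU->MRU): [eel fox pig hen]
  21. access pig: HIT. Cache (LRU->MRU): [eel fox hen pig]
  22. access eel: HIT. Cache (LRU->MRU): [fox hen pig eel]
  23. access ant: MISS, evict fox. Cache (LRU->MRU): [hen pig eel ant]
  24. access fox: MISS, evict hen. Cache (LRU->MRU): [pig eel ant fox]
  25. access hen: MISS, evict pig. Cache (LRU->MRU): [eel ant fox hen]
  26. access pig: MISS, evict eel. Cache (LRU->MRU): [ant fox hen pig]
  27. access plum: MISS, evict ant. Cache (LRU->MRU): [fox hen pig plum]
  28. access plum: HIT. Cache (LRU->MRU): [fox hen pig plum]
  29. access plum: HIT. Cache (LRU->MRU): [fox hen pig plum]
  30. access fox: HIT. Cache (LRU->MRU): [hen pig plum fox]
  31. access plum: HIT. Cache (LRU->MRU): [hen pig fox plum]
  32. access fox: HIT. Cache (LRU->MRU): [hen pig plum fox]
  33. access plum: HIT. Cache (LRU->MRU): [hen pig fox plum]
  34. access fox: HIT. Cache (LRU->MRU): [hen pig plum fox]
  35. access fox: HIT. Cache (LRU->MRU): [hen pig plum fox]
Total: 17 hits, 18 misses, 14 evictions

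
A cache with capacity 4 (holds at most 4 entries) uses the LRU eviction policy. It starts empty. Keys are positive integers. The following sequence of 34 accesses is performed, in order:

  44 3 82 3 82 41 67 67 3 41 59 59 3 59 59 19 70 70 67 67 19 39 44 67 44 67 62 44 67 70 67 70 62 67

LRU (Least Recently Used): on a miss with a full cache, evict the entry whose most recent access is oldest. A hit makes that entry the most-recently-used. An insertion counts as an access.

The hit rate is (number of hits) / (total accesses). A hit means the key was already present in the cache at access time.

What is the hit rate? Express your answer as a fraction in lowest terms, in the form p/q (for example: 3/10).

LRU simulation (capacity=4):
  1. access 44: MISS. Cache (LRU->MRU): [44]
  2. access 3: MISS. Cache (LRU->MRU): [44 3]
  3. access 82: MISS. Cache (LRU->MRU): [44 3 82]
  4. access 3: HIT. Cache (LRU->MRU): [44 82 3]
  5. access 82: HIT. Cache (LRU->MRU): [44 3 82]
  6. access 41: MISS. Cache (LRU->MRU): [44 3 82 41]
  7. access 67: MISS, evict 44. Cache (LRU->MRU): [3 82 41 67]
  8. access 67: HIT. Cache (LRU->MRU): [3 82 41 67]
  9. access 3: HIT. Cache (LRU->MRU): [82 41 67 3]
  10. access 41: HIT. Cache (LRU->MRU): [82 67 3 41]
  11. access 59: MISS, evict 82. Cache (LRU->MRU): [67 3 41 59]
  12. access 59: HIT. Cache (LRU->MRU): [67 3 41 59]
  13. access 3: HIT. Cache (LRU->MRU): [67 41 59 3]
  14. access 59: HIT. Cache (LRU->MRU): [67 41 3 59]
  15. access 59: HIT. Cache (LRU->MRU): [67 41 3 59]
  16. access 19: MISS, evict 67. Cache (LRU->MRU): [41 3 59 19]
  17. access 70: MISS, evict 41. Cache (LRU->MRU): [3 59 19 70]
  18. access 70: HIT. Cache (LRU->MRU): [3 59 19 70]
  19. access 67: MISS, evict 3. Cache (LRU->MRU): [59 19 70 67]
  20. access 67: HIT. Cache (LRU->MRU): [59 19 70 67]
  21. access 19: HIT. Cache (LRU->MRU): [59 70 67 19]
  22. access 39: MISS, evict 59. Cache (LRU->MRU): [70 67 19 39]
  23. access 44: MISS, evict 70. Cache (LRU->MRU): [67 19 39 44]
  24. access 67: HIT. Cache (LRU->MRU): [19 39 44 67]
  25. access 44: HIT. Cache (LRU->MRU): [19 39 67 44]
  26. access 67: HIT. Cache (LRU->MRU): [19 39 44 67]
  27. access 62: MISS, evict 19. Cache (LRU->MRU): [39 44 67 62]
  28. access 44: HIT. Cache (LRU->MRU): [39 67 62 44]
  29. access 67: HIT. Cache (LRU->MRU): [39 62 44 67]
  30. access 70: MISS, evict 39. Cache (LRU->MRU): [62 44 67 70]
  31. access 67: HIT. Cache (LRU->MRU): [62 44 70 67]
  32. access 70: HIT. Cache (LRU->MRU): [62 44 67 70]
  33. access 62: HIT. Cache (LRU->MRU): [44 67 70 62]
  34. access 67: HIT. Cache (LRU->MRU): [44 70 62 67]
Total: 21 hits, 13 misses, 9 evictions

Hit rate = 21/34

Answer: 21/34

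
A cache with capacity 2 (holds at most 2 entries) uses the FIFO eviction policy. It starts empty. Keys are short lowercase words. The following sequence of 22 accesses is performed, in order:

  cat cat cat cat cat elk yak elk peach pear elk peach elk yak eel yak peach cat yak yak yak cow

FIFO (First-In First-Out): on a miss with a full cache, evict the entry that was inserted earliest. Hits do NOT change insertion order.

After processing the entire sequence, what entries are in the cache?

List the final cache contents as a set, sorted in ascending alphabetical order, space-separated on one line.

Answer: cow yak

Derivation:
FIFO simulation (capacity=2):
  1. access cat: MISS. Cache (old->new): [cat]
  2. access cat: HIT. Cache (old->new): [cat]
  3. access cat: HIT. Cache (old->new): [cat]
  4. access cat: HIT. Cache (old->new): [cat]
  5. access cat: HIT. Cache (old->new): [cat]
  6. access elk: MISS. Cache (old->new): [cat elk]
  7. access yak: MISS, evict cat. Cache (old->new): [elk yak]
  8. access elk: HIT. Cache (old->new): [elk yak]
  9. access peach: MISS, evict elk. Cache (old->new): [yak peach]
  10. access pear: MISS, evict yak. Cache (old->new): [peach pear]
  11. access elk: MISS, evict peach. Cache (old->new): [pear elk]
  12. access peach: MISS, evict pear. Cache (old->new): [elk peach]
  13. access elk: HIT. Cache (old->new): [elk peach]
  14. access yak: MISS, evict elk. Cache (old->new): [peach yak]
  15. access eel: MISS, evict peach. Cache (old->new): [yak eel]
  16. access yak: HIT. Cache (old->new): [yak eel]
  17. access peach: MISS, evict yak. Cache (old->new): [eel peach]
  18. access cat: MISS, evict eel. Cache (old->new): [peach cat]
  19. access yak: MISS, evict peach. Cache (old->new): [cat yak]
  20. access yak: HIT. Cache (old->new): [cat yak]
  21. access yak: HIT. Cache (old->new): [cat yak]
  22. access cow: MISS, evict cat. Cache (old->new): [yak cow]
Total: 9 hits, 13 misses, 11 evictions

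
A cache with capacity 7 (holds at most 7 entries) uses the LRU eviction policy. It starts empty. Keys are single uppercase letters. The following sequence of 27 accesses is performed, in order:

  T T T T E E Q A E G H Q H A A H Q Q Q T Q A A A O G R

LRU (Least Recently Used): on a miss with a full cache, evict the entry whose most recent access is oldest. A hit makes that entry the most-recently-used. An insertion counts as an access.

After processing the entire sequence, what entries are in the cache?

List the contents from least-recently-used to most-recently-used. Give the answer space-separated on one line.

Answer: H T Q A O G R

Derivation:
LRU simulation (capacity=7):
  1. access T: MISS. Cache (LRU->MRU): [T]
  2. access T: HIT. Cache (LRU->MRU): [T]
  3. access T: HIT. Cache (LRU->MRU): [T]
  4. access T: HIT. Cache (LRU->MRU): [T]
  5. access E: MISS. Cache (LRU->MRU): [T E]
  6. access E: HIT. Cache (LRU->MRU): [T E]
  7. access Q: MISS. Cache (LRU->MRU): [T E Q]
  8. access A: MISS. Cache (LRU->MRU): [T E Q A]
  9. access E: HIT. Cache (LRU->MRU): [T Q A E]
  10. access G: MISS. Cache (LRU->MRU): [T Q A E G]
  11. access H: MISS. Cache (LRU->MRU): [T Q A E G H]
  12. access Q: HIT. Cache (LRU->MRU): [T A E G H Q]
  13. access H: HIT. Cache (LRU->MRU): [T A E G Q H]
  14. access A: HIT. Cache (LRU->MRU): [T E G Q H A]
  15. access A: HIT. Cache (LRU->MRU): [T E G Q H A]
  16. access H: HIT. Cache (LRU->MRU): [T E G Q A H]
  17. access Q: HIT. Cache (LRU->MRU): [T E G A H Q]
  18. access Q: HIT. Cache (LRU->MRU): [T E G A H Q]
  19. access Q: HIT. Cache (LRU->MRU): [T E G A H Q]
  20. access T: HIT. Cache (LRU->MRU): [E G A H Q T]
  21. access Q: HIT. Cache (LRU->MRU): [E G A H T Q]
  22. access A: HIT. Cache (LRU->MRU): [E G H T Q A]
  23. access A: HIT. Cache (LRU->MRU): [E G H T Q A]
  24. access A: HIT. Cache (LRU->MRU): [E G H T Q A]
  25. access O: MISS. Cache (LRU->MRU): [E G H T Q A O]
  26. access G: HIT. Cache (LRU->MRU): [E H T Q A O G]
  27. access R: MISS, evict E. Cache (LRU->MRU): [H T Q A O G R]
Total: 19 hits, 8 misses, 1 evictions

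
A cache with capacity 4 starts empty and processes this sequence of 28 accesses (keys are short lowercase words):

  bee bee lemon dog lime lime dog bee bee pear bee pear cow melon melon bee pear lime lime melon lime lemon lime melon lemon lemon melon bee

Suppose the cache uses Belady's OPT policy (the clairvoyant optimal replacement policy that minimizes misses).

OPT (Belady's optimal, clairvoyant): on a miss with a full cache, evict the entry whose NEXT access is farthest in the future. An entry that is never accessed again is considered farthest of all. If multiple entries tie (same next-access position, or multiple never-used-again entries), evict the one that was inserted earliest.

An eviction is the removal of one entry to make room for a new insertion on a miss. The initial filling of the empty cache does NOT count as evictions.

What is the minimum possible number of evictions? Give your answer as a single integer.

OPT (Belady) simulation (capacity=4):
  1. access bee: MISS. Cache: [bee]
  2. access bee: HIT. Next use of bee: step 8. Cache: [bee]
  3. access lemon: MISS. Cache: [bee lemon]
  4. access dog: MISS. Cache: [bee lemon dog]
  5. access lime: MISS. Cache: [bee lemon dog lime]
  6. access lime: HIT. Next use of lime: step 18. Cache: [bee lemon dog lime]
  7. access dog: HIT. Next use of dog: never. Cache: [bee lemon dog lime]
  8. access bee: HIT. Next use of bee: step 9. Cache: [bee lemon dog lime]
  9. access bee: HIT. Next use of bee: step 11. Cache: [bee lemon dog lime]
  10. access pear: MISS, evict dog (next use: never). Cache: [bee lemon lime pear]
  11. access bee: HIT. Next use of bee: step 16. Cache: [bee lemon lime pear]
  12. access pear: HIT. Next use of pear: step 17. Cache: [bee lemon lime pear]
  13. access cow: MISS, evict lemon (next use: step 22). Cache: [bee lime pear cow]
  14. access melon: MISS, evict cow (next use: never). Cache: [bee lime pear melon]
  15. access melon: HIT. Next use of melon: step 20. Cache: [bee lime pear melon]
  16. access bee: HIT. Next use of bee: step 28. Cache: [bee lime pear melon]
  17. access pear: HIT. Next use of pear: never. Cache: [bee lime pear melon]
  18. access lime: HIT. Next use of lime: step 19. Cache: [bee lime pear melon]
  19. access lime: HIT. Next use of lime: step 21. Cache: [bee lime pear melon]
  20. access melon: HIT. Next use of melon: step 24. Cache: [bee lime pear melon]
  21. access lime: HIT. Next use of lime: step 23. Cache: [bee lime pear melon]
  22. access lemon: MISS, evict pear (next use: never). Cache: [bee lime melon lemon]
  23. access lime: HIT. Next use of lime: never. Cache: [bee lime melon lemon]
  24. access melon: HIT. Next use of melon: step 27. Cache: [bee lime melon lemon]
  25. access lemon: HIT. Next use of lemon: step 26. Cache: [bee lime melon lemon]
  26. access lemon: HIT. Next use of lemon: never. Cache: [bee lime melon lemon]
  27. access melon: HIT. Next use of melon: never. Cache: [bee lime melon lemon]
  28. access bee: HIT. Next use of bee: never. Cache: [bee lime melon lemon]
Total: 20 hits, 8 misses, 4 evictions

Answer: 4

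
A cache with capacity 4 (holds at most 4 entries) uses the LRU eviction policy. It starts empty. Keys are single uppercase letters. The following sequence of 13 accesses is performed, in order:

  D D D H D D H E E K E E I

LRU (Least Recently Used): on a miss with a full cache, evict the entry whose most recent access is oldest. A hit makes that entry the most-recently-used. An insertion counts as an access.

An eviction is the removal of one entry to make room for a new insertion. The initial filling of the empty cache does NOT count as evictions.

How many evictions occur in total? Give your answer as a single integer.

LRU simulation (capacity=4):
  1. access D: MISS. Cache (LRU->MRU): [D]
  2. access D: HIT. Cache (LRU->MRU): [D]
  3. access D: HIT. Cache (LRU->MRU): [D]
  4. access H: MISS. Cache (LRU->MRU): [D H]
  5. access D: HIT. Cache (LRU->MRU): [H D]
  6. access D: HIT. Cache (LRU->MRU): [H D]
  7. access H: HIT. Cache (LRU->MRU): [D H]
  8. access E: MISS. Cache (LRU->MRU): [D H E]
  9. access E: HIT. Cache (LRU->MRU): [D H E]
  10. access K: MISS. Cache (LRU->MRU): [D H E K]
  11. access E: HIT. Cache (LRU->MRU): [D H K E]
  12. access E: HIT. Cache (LRU->MRU): [D H K E]
  13. access I: MISS, evict D. Cache (LRU->MRU): [H K E I]
Total: 8 hits, 5 misses, 1 evictions

Answer: 1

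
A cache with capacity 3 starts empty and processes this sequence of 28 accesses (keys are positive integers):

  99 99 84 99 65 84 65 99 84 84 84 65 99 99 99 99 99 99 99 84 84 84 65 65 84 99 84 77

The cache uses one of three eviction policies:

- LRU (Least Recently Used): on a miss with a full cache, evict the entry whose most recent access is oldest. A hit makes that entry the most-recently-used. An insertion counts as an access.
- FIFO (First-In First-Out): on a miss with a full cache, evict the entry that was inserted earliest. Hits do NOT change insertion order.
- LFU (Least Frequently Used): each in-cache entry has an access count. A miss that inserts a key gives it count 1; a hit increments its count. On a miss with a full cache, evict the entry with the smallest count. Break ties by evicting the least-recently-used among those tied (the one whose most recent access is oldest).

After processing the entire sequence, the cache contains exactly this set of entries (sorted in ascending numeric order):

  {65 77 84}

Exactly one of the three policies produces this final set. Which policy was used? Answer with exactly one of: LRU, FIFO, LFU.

Simulating under each policy and comparing final sets:
  LRU: final set = {77 84 99} -> differs
  FIFO: final set = {65 77 84} -> MATCHES target
  LFU: final set = {77 84 99} -> differs
Only FIFO produces the target set.

Answer: FIFO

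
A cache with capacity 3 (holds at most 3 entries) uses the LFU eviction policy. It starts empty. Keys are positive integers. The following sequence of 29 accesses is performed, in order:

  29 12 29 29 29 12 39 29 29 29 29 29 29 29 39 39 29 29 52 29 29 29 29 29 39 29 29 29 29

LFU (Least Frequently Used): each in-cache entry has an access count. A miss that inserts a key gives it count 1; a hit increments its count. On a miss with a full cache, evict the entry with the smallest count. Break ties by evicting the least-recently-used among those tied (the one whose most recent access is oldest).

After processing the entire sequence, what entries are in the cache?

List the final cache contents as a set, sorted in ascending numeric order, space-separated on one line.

Answer: 29 39 52

Derivation:
LFU simulation (capacity=3):
  1. access 29: MISS. Cache: [29(c=1)]
  2. access 12: MISS. Cache: [29(c=1) 12(c=1)]
  3. access 29: HIT, count now 2. Cache: [12(c=1) 29(c=2)]
  4. access 29: HIT, count now 3. Cache: [12(c=1) 29(c=3)]
  5. access 29: HIT, count now 4. Cache: [12(c=1) 29(c=4)]
  6. access 12: HIT, count now 2. Cache: [12(c=2) 29(c=4)]
  7. access 39: MISS. Cache: [39(c=1) 12(c=2) 29(c=4)]
  8. access 29: HIT, count now 5. Cache: [39(c=1) 12(c=2) 29(c=5)]
  9. access 29: HIT, count now 6. Cache: [39(c=1) 12(c=2) 29(c=6)]
  10. access 29: HIT, count now 7. Cache: [39(c=1) 12(c=2) 29(c=7)]
  11. access 29: HIT, count now 8. Cache: [39(c=1) 12(c=2) 29(c=8)]
  12. access 29: HIT, count now 9. Cache: [39(c=1) 12(c=2) 29(c=9)]
  13. access 29: HIT, count now 10. Cache: [39(c=1) 12(c=2) 29(c=10)]
  14. access 29: HIT, count now 11. Cache: [39(c=1) 12(c=2) 29(c=11)]
  15. access 39: HIT, count now 2. Cache: [12(c=2) 39(c=2) 29(c=11)]
  16. access 39: HIT, count now 3. Cache: [12(c=2) 39(c=3) 29(c=11)]
  17. access 29: HIT, count now 12. Cache: [12(c=2) 39(c=3) 29(c=12)]
  18. access 29: HIT, count now 13. Cache: [12(c=2) 39(c=3) 29(c=13)]
  19. access 52: MISS, evict 12(c=2). Cache: [52(c=1) 39(c=3) 29(c=13)]
  20. access 29: HIT, count now 14. Cache: [52(c=1) 39(c=3) 29(c=14)]
  21. access 29: HIT, count now 15. Cache: [52(c=1) 39(c=3) 29(c=15)]
  22. access 29: HIT, count now 16. Cache: [52(c=1) 39(c=3) 29(c=16)]
  23. access 29: HIT, count now 17. Cache: [52(c=1) 39(c=3) 29(c=17)]
  24. access 29: HIT, count now 18. Cache: [52(c=1) 39(c=3) 29(c=18)]
  25. access 39: HIT, count now 4. Cache: [52(c=1) 39(c=4) 29(c=18)]
  26. access 29: HIT, count now 19. Cache: [52(c=1) 39(c=4) 29(c=19)]
  27. access 29: HIT, count now 20. Cache: [52(c=1) 39(c=4) 29(c=20)]
  28. access 29: HIT, count now 21. Cache: [52(c=1) 39(c=4) 29(c=21)]
  29. access 29: HIT, count now 22. Cache: [52(c=1) 39(c=4) 29(c=22)]
Total: 25 hits, 4 misses, 1 evictions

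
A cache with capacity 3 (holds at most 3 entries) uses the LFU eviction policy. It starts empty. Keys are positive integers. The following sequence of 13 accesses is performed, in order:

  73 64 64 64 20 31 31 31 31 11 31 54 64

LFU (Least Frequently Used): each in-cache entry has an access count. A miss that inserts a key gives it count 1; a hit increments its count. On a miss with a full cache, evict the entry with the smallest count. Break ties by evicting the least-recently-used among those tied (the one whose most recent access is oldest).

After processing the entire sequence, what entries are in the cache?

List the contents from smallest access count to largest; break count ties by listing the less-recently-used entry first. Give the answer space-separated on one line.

LFU simulation (capacity=3):
  1. access 73: MISS. Cache: [73(c=1)]
  2. access 64: MISS. Cache: [73(c=1) 64(c=1)]
  3. access 64: HIT, count now 2. Cache: [73(c=1) 64(c=2)]
  4. access 64: HIT, count now 3. Cache: [73(c=1) 64(c=3)]
  5. access 20: MISS. Cache: [73(c=1) 20(c=1) 64(c=3)]
  6. access 31: MISS, evict 73(c=1). Cache: [20(c=1) 31(c=1) 64(c=3)]
  7. access 31: HIT, count now 2. Cache: [20(c=1) 31(c=2) 64(c=3)]
  8. access 31: HIT, count now 3. Cache: [20(c=1) 64(c=3) 31(c=3)]
  9. access 31: HIT, count now 4. Cache: [20(c=1) 64(c=3) 31(c=4)]
  10. access 11: MISS, evict 20(c=1). Cache: [11(c=1) 64(c=3) 31(c=4)]
  11. access 31: HIT, count now 5. Cache: [11(c=1) 64(c=3) 31(c=5)]
  12. access 54: MISS, evict 11(c=1). Cache: [54(c=1) 64(c=3) 31(c=5)]
  13. access 64: HIT, count now 4. Cache: [54(c=1) 64(c=4) 31(c=5)]
Total: 7 hits, 6 misses, 3 evictions

Answer: 54 64 31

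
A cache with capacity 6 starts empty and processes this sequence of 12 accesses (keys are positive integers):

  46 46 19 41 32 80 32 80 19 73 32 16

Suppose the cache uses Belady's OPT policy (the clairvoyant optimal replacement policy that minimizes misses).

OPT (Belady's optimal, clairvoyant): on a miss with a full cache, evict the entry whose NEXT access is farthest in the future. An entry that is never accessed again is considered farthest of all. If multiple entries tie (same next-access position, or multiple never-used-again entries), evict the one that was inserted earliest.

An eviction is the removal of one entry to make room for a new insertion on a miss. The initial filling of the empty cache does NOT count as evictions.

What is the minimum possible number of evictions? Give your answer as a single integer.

Answer: 1

Derivation:
OPT (Belady) simulation (capacity=6):
  1. access 46: MISS. Cache: [46]
  2. access 46: HIT. Next use of 46: never. Cache: [46]
  3. access 19: MISS. Cache: [46 19]
  4. access 41: MISS. Cache: [46 19 41]
  5. access 32: MISS. Cache: [46 19 41 32]
  6. access 80: MISS. Cache: [46 19 41 32 80]
  7. access 32: HIT. Next use of 32: step 11. Cache: [46 19 41 32 80]
  8. access 80: HIT. Next use of 80: never. Cache: [46 19 41 32 80]
  9. access 19: HIT. Next use of 19: never. Cache: [46 19 41 32 80]
  10. access 73: MISS. Cache: [46 19 41 32 80 73]
  11. access 32: HIT. Next use of 32: never. Cache: [46 19 41 32 80 73]
  12. access 16: MISS, evict 46 (next use: never). Cache: [19 41 32 80 73 16]
Total: 5 hits, 7 misses, 1 evictions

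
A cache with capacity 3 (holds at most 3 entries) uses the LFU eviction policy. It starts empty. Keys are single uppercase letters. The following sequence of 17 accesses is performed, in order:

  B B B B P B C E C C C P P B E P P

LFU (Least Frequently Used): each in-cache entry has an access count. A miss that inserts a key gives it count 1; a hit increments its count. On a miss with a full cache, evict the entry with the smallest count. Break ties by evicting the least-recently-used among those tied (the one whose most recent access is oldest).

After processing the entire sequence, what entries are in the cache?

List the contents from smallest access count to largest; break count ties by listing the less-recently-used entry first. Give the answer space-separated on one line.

LFU simulation (capacity=3):
  1. access B: MISS. Cache: [B(c=1)]
  2. access B: HIT, count now 2. Cache: [B(c=2)]
  3. access B: HIT, count now 3. Cache: [B(c=3)]
  4. access B: HIT, count now 4. Cache: [B(c=4)]
  5. access P: MISS. Cache: [P(c=1) B(c=4)]
  6. access B: HIT, count now 5. Cache: [P(c=1) B(c=5)]
  7. access C: MISS. Cache: [P(c=1) C(c=1) B(c=5)]
  8. access E: MISS, evict P(c=1). Cache: [C(c=1) E(c=1) B(c=5)]
  9. access C: HIT, count now 2. Cache: [E(c=1) C(c=2) B(c=5)]
  10. access C: HIT, count now 3. Cache: [E(c=1) C(c=3) B(c=5)]
  11. access C: HIT, count now 4. Cache: [E(c=1) C(c=4) B(c=5)]
  12. access P: MISS, evict E(c=1). Cache: [P(c=1) C(c=4) B(c=5)]
  13. access P: HIT, count now 2. Cache: [P(c=2) C(c=4) B(c=5)]
  14. access B: HIT, count now 6. Cache: [P(c=2) C(c=4) B(c=6)]
  15. access E: MISS, evict P(c=2). Cache: [E(c=1) C(c=4) B(c=6)]
  16. access P: MISS, evict E(c=1). Cache: [P(c=1) C(c=4) B(c=6)]
  17. access P: HIT, count now 2. Cache: [P(c=2) C(c=4) B(c=6)]
Total: 10 hits, 7 misses, 4 evictions

Answer: P C B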